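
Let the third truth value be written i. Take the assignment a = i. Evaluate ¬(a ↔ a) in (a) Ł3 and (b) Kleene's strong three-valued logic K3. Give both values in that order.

false; i

In Ł3: a ↔ a = i ↔ i = true
¬(a ↔ a) = ¬true = false
In Kleene's strong three-valued logic K3: a ↔ a = i ↔ i = i
¬(a ↔ a) = ¬i = i
They differ because Ł3 and Kleene's strong three-valued logic K3 treat i differently under implication.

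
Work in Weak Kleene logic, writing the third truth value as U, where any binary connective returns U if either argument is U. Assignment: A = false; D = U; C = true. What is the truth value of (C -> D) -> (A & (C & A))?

C -> D = true -> U = U  [any arg is the third value ⇒ result is the third value]
C & A = true & false = false
A & (C & A) = false & false = false
(C -> D) -> (A & (C & A)) = U -> false = U

U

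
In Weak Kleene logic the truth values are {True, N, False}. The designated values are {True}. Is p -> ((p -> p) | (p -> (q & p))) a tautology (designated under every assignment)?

No

Countermodel: p=True, q=N gives N, which is not designated.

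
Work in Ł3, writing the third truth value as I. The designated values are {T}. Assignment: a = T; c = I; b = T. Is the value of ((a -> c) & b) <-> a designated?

a -> c = T -> I = I  [min(1, 1−1+½)]
(a -> c) & b = I & T = I
((a -> c) & b) <-> a = I <-> T = I
I ∉ {T}.

No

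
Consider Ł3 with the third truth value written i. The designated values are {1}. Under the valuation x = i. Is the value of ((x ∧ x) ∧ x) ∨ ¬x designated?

x ∧ x = i ∧ i = i
(x ∧ x) ∧ x = i ∧ i = i
¬x = ¬i = i
((x ∧ x) ∧ x) ∨ ¬x = i ∨ i = i
i ∉ {1}.

No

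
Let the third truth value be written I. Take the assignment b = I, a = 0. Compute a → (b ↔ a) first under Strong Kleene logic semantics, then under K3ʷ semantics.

1; I

In Strong Kleene logic: b ↔ a = I ↔ 0 = I
a → (b ↔ a) = 0 → I = 1  [¬0 ∨ I]
In K3ʷ: b ↔ a = I ↔ 0 = I
a → (b ↔ a) = 0 → I = I
They differ because Strong Kleene logic and K3ʷ treat I differently under the binary connectives.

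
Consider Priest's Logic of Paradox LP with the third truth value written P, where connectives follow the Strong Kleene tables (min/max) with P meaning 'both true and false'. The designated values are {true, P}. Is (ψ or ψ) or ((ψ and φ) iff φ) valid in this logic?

Countermodel: ψ=false, φ=true gives false, which is not designated.

No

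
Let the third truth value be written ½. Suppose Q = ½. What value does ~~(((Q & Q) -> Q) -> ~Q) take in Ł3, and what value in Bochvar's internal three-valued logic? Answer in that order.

½; ½

In Ł3: Q & Q = ½ & ½ = ½
(Q & Q) -> Q = ½ -> ½ = True  [min(1, 1−½+½)]
~Q = ~½ = ½
((Q & Q) -> Q) -> ~Q = True -> ½ = ½
~(((Q & Q) -> Q) -> ~Q) = ~½ = ½
~~(((Q & Q) -> Q) -> ~Q) = ~½ = ½
In Bochvar's internal three-valued logic: Q & Q = ½ & ½ = ½
(Q & Q) -> Q = ½ -> ½ = ½  [any arg is the third value ⇒ result is the third value]
~Q = ~½ = ½
((Q & Q) -> Q) -> ~Q = ½ -> ½ = ½
~(((Q & Q) -> Q) -> ~Q) = ~½ = ½
~~(((Q & Q) -> Q) -> ~Q) = ~½ = ½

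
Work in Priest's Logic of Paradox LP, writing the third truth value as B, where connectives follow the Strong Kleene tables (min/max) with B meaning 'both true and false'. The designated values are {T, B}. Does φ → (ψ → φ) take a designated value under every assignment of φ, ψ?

Every assignment of φ, ψ over {T, B, F} gives a value in {T, B}.
In particular, with φ=B, ψ=B: φ → (ψ → φ) = B.

Yes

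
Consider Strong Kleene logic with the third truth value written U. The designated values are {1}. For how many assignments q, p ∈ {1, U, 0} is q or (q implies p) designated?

7

Of the 9 assignments, 7 give a value in {1}.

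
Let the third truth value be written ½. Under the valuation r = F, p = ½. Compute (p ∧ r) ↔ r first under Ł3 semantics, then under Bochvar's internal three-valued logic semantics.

In Ł3: p ∧ r = ½ ∧ F = F
(p ∧ r) ↔ r = F ↔ F = T
In Bochvar's internal three-valued logic: p ∧ r = ½ ∧ F = ½
(p ∧ r) ↔ r = ½ ↔ F = ½
They differ because Ł3 and Bochvar's internal three-valued logic treat ½ differently under the binary connectives.

T; ½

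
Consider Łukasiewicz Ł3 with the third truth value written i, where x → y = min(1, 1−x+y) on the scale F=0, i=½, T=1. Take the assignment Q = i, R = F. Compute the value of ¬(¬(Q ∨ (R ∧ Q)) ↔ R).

i

R ∧ Q = F ∧ i = F
Q ∨ (R ∧ Q) = i ∨ F = i
¬(Q ∨ (R ∧ Q)) = ¬i = i
¬(Q ∨ (R ∧ Q)) ↔ R = i ↔ F = i
¬(¬(Q ∨ (R ∧ Q)) ↔ R) = ¬i = i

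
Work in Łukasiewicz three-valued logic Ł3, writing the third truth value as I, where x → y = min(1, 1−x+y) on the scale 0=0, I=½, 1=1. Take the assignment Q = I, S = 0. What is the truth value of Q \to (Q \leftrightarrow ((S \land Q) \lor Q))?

1

S \land Q = 0 \land I = 0
(S \land Q) \lor Q = 0 \lor I = I
Q \leftrightarrow ((S \land Q) \lor Q) = I \leftrightarrow I = 1
Q \to (Q \leftrightarrow ((S \land Q) \lor Q)) = I \to 1 = 1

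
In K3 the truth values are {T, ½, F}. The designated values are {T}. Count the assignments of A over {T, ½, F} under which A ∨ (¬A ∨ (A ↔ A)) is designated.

2

A=T: T ✓
A=½: ½ ·
A=F: T ✓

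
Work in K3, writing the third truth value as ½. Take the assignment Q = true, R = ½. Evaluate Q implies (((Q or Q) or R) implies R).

½

Q or Q = true or true = true
(Q or Q) or R = true or ½ = true
((Q or Q) or R) implies R = true implies ½ = ½  [not true or ½]
Q implies (((Q or Q) or R) implies R) = true implies ½ = ½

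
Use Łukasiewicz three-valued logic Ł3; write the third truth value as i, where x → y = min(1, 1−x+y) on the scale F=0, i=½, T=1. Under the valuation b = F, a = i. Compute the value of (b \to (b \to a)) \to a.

i

b \to a = F \to i = T
b \to (b \to a) = F \to T = T
(b \to (b \to a)) \to a = T \to i = i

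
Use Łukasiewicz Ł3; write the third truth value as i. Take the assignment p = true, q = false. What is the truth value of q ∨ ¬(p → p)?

false

p → p = true → true = true
¬(p → p) = ¬true = false
q ∨ ¬(p → p) = false ∨ false = false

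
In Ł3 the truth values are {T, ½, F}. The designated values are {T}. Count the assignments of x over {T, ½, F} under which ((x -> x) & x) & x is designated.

1

x=T: T ✓
x=½: ½ ·
x=F: F ·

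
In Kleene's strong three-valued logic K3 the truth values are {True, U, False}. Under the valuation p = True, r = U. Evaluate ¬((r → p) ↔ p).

False

r → p = U → True = True  [¬U ∨ True]
(r → p) ↔ p = True ↔ True = True
¬((r → p) ↔ p) = ¬True = False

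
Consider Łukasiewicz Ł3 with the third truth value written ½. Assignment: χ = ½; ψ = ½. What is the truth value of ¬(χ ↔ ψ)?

χ ↔ ψ = ½ ↔ ½ = true  [1 − |½−½|]
¬(χ ↔ ψ) = ¬true = false

false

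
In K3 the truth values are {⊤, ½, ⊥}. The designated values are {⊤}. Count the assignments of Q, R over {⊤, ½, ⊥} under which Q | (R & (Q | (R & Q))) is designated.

3

Designated under: (Q=⊤, R=⊤); (Q=⊤, R=½); (Q=⊤, R=⊥).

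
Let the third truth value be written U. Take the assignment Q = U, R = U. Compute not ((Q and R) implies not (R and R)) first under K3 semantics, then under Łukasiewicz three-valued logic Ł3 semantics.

In K3: Q and R = U and U = U
R and R = U and U = U
not (R and R) = not U = U
(Q and R) implies not (R and R) = U implies U = U  [not U or U]
not ((Q and R) implies not (R and R)) = not U = U
In Łukasiewicz three-valued logic Ł3: Q and R = U and U = U
R and R = U and U = U
not (R and R) = not U = U
(Q and R) implies not (R and R) = U implies U = T  [min(1, 1−½+½)]
not ((Q and R) implies not (R and R)) = not T = F
They differ because K3 and Łukasiewicz three-valued logic Ł3 treat U differently under implication.

U; F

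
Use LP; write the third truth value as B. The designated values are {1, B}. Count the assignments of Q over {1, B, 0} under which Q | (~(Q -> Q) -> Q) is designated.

3

Q=1: 1 ✓
Q=B: B ✓
Q=0: 1 ✓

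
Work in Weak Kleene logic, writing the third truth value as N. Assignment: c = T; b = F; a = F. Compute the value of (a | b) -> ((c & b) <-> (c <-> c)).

a | b = F | F = F
c & b = T & F = F
c <-> c = T <-> T = T
(c & b) <-> (c <-> c) = F <-> T = F
(a | b) -> ((c & b) <-> (c <-> c)) = F -> F = T

T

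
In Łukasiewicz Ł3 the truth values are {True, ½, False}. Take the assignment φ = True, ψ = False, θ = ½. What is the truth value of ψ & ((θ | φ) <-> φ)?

False

θ | φ = ½ | True = True
(θ | φ) <-> φ = True <-> True = True
ψ & ((θ | φ) <-> φ) = False & True = False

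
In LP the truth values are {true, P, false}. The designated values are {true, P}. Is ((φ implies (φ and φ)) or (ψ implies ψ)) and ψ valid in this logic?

Countermodel: φ=true, ψ=false gives false, which is not designated.

No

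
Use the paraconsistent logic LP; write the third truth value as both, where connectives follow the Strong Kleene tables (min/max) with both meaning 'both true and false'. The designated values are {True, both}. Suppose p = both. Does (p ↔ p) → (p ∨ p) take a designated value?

p ↔ p = both ↔ both = both
p ∨ p = both ∨ both = both
(p ↔ p) → (p ∨ p) = both → both = both  [¬both ∨ both]
both ∈ {True, both}.

Yes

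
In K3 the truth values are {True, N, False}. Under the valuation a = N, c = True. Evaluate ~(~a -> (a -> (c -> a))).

N

~a = ~N = N
c -> a = True -> N = N  [~True | N]
a -> (c -> a) = N -> N = N
~a -> (a -> (c -> a)) = N -> N = N
~(~a -> (a -> (c -> a))) = ~N = N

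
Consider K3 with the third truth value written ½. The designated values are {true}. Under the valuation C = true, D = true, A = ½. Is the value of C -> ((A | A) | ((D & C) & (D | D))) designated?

Yes

A | A = ½ | ½ = ½
D & C = true & true = true
D | D = true | true = true
(D & C) & (D | D) = true & true = true
(A | A) | ((D & C) & (D | D)) = ½ | true = true
C -> ((A | A) | ((D & C) & (D | D))) = true -> true = true
true ∈ {true}.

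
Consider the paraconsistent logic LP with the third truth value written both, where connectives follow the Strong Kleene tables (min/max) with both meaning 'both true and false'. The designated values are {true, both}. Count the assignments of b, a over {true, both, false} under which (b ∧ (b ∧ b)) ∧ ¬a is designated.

Designated under: (b=true, a=both); (b=true, a=false); (b=both, a=both); (b=both, a=false).

4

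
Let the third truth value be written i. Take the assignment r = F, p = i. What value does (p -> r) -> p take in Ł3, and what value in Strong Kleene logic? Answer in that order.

T; i

In Ł3: p -> r = i -> F = i
(p -> r) -> p = i -> i = T
In Strong Kleene logic: p -> r = i -> F = i
(p -> r) -> p = i -> i = i
They differ because Ł3 and Strong Kleene logic treat i differently under implication.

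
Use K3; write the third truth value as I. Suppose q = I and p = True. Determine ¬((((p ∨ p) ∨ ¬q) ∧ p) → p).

p ∨ p = True ∨ True = True
¬q = ¬I = I
(p ∨ p) ∨ ¬q = True ∨ I = True
((p ∨ p) ∨ ¬q) ∧ p = True ∧ True = True
(((p ∨ p) ∨ ¬q) ∧ p) → p = True → True = True
¬((((p ∨ p) ∨ ¬q) ∧ p) → p) = ¬True = False

False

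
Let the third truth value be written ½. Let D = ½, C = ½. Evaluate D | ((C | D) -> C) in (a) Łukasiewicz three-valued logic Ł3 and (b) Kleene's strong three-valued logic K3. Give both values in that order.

In Łukasiewicz three-valued logic Ł3: C | D = ½ | ½ = ½
(C | D) -> C = ½ -> ½ = 1
D | ((C | D) -> C) = ½ | 1 = 1
In Kleene's strong three-valued logic K3: C | D = ½ | ½ = ½
(C | D) -> C = ½ -> ½ = ½
D | ((C | D) -> C) = ½ | ½ = ½
They differ because Łukasiewicz three-valued logic Ł3 and Kleene's strong three-valued logic K3 treat ½ differently under implication.

1; ½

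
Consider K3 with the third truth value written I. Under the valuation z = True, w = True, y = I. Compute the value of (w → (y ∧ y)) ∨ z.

True

y ∧ y = I ∧ I = I
w → (y ∧ y) = True → I = I
(w → (y ∧ y)) ∨ z = I ∨ True = True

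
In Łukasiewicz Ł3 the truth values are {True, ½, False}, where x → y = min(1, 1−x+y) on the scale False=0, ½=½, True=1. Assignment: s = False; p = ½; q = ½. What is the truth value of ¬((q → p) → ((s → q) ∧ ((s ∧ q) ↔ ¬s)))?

True

q → p = ½ → ½ = True
s → q = False → ½ = True
s ∧ q = False ∧ ½ = False
¬s = ¬False = True
(s ∧ q) ↔ ¬s = False ↔ True = False
(s → q) ∧ ((s ∧ q) ↔ ¬s) = True ∧ False = False
(q → p) → ((s → q) ∧ ((s ∧ q) ↔ ¬s)) = True → False = False
¬((q → p) → ((s → q) ∧ ((s ∧ q) ↔ ¬s))) = ¬False = True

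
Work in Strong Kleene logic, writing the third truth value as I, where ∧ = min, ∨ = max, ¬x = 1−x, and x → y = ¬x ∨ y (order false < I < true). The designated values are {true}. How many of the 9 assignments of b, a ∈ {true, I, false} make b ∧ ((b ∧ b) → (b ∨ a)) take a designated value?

Designated under: (b=true, a=true); (b=true, a=I); (b=true, a=false).

3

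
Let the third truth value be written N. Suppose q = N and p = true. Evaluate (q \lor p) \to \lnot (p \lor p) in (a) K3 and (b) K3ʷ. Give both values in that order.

In K3: q \lor p = N \lor true = true
p \lor p = true \lor true = true
\lnot (p \lor p) = \lnot true = false
(q \lor p) \to \lnot (p \lor p) = true \to false = false
In K3ʷ: q \lor p = N \lor true = N
p \lor p = true \lor true = true
\lnot (p \lor p) = \lnot true = false
(q \lor p) \to \lnot (p \lor p) = N \to false = N  [any arg is the third value ⇒ result is the third value]
They differ because K3 and K3ʷ treat N differently under the binary connectives.

false; N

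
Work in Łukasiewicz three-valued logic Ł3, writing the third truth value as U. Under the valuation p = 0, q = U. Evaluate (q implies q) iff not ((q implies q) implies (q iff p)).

U

q implies q = U implies U = 1
q implies q = U implies U = 1
q iff p = U iff 0 = U
(q implies q) implies (q iff p) = 1 implies U = U
not ((q implies q) implies (q iff p)) = not U = U
(q implies q) iff not ((q implies q) implies (q iff p)) = 1 iff U = U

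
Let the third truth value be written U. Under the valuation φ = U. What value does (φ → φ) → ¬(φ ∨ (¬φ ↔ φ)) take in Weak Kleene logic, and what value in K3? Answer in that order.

In Weak Kleene logic: φ → φ = U → U = U  [any arg is the third value ⇒ result is the third value]
¬φ = ¬U = U
¬φ ↔ φ = U ↔ U = U
φ ∨ (¬φ ↔ φ) = U ∨ U = U
¬(φ ∨ (¬φ ↔ φ)) = ¬U = U
(φ → φ) → ¬(φ ∨ (¬φ ↔ φ)) = U → U = U
In K3: φ → φ = U → U = U  [¬U ∨ U]
¬φ = ¬U = U
¬φ ↔ φ = U ↔ U = U
φ ∨ (¬φ ↔ φ) = U ∨ U = U
¬(φ ∨ (¬φ ↔ φ)) = ¬U = U
(φ → φ) → ¬(φ ∨ (¬φ ↔ φ)) = U → U = U

U; U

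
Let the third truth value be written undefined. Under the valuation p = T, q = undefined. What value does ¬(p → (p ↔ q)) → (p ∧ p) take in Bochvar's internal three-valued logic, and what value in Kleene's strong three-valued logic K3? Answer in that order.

undefined; T

In Bochvar's internal three-valued logic: p ↔ q = T ↔ undefined = undefined
p → (p ↔ q) = T → undefined = undefined  [any arg is the third value ⇒ result is the third value]
¬(p → (p ↔ q)) = ¬undefined = undefined
p ∧ p = T ∧ T = T
¬(p → (p ↔ q)) → (p ∧ p) = undefined → T = undefined
In Kleene's strong three-valued logic K3: p ↔ q = T ↔ undefined = undefined
p → (p ↔ q) = T → undefined = undefined  [¬T ∨ undefined]
¬(p → (p ↔ q)) = ¬undefined = undefined
p ∧ p = T ∧ T = T
¬(p → (p ↔ q)) → (p ∧ p) = undefined → T = T
They differ because Bochvar's internal three-valued logic and Kleene's strong three-valued logic K3 treat undefined differently under the binary connectives.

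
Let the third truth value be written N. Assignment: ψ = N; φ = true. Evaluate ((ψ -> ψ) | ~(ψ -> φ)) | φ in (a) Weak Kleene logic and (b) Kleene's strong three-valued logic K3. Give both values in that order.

In Weak Kleene logic: ψ -> ψ = N -> N = N  [any arg is the third value ⇒ result is the third value]
ψ -> φ = N -> true = N
~(ψ -> φ) = ~N = N
(ψ -> ψ) | ~(ψ -> φ) = N | N = N
((ψ -> ψ) | ~(ψ -> φ)) | φ = N | true = N
In Kleene's strong three-valued logic K3: ψ -> ψ = N -> N = N  [~N | N]
ψ -> φ = N -> true = true
~(ψ -> φ) = ~true = false
(ψ -> ψ) | ~(ψ -> φ) = N | false = N
((ψ -> ψ) | ~(ψ -> φ)) | φ = N | true = true
They differ because Weak Kleene logic and Kleene's strong three-valued logic K3 treat N differently under the binary connectives.

N; true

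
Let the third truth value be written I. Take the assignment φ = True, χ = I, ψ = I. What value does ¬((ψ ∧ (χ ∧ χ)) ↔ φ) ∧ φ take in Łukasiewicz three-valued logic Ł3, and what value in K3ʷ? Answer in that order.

In Łukasiewicz three-valued logic Ł3: χ ∧ χ = I ∧ I = I
ψ ∧ (χ ∧ χ) = I ∧ I = I
(ψ ∧ (χ ∧ χ)) ↔ φ = I ↔ True = I  [1 − |½−1|]
¬((ψ ∧ (χ ∧ χ)) ↔ φ) = ¬I = I
¬((ψ ∧ (χ ∧ χ)) ↔ φ) ∧ φ = I ∧ True = I
In K3ʷ: χ ∧ χ = I ∧ I = I
ψ ∧ (χ ∧ χ) = I ∧ I = I
(ψ ∧ (χ ∧ χ)) ↔ φ = I ↔ True = I
¬((ψ ∧ (χ ∧ χ)) ↔ φ) = ¬I = I
¬((ψ ∧ (χ ∧ χ)) ↔ φ) ∧ φ = I ∧ True = I

I; I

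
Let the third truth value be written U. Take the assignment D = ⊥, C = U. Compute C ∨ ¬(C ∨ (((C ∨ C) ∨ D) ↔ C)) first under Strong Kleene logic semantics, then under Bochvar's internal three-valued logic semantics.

U; U

In Strong Kleene logic: C ∨ C = U ∨ U = U
(C ∨ C) ∨ D = U ∨ ⊥ = U
((C ∨ C) ∨ D) ↔ C = U ↔ U = U
C ∨ (((C ∨ C) ∨ D) ↔ C) = U ∨ U = U
¬(C ∨ (((C ∨ C) ∨ D) ↔ C)) = ¬U = U
C ∨ ¬(C ∨ (((C ∨ C) ∨ D) ↔ C)) = U ∨ U = U
In Bochvar's internal three-valued logic: C ∨ C = U ∨ U = U
(C ∨ C) ∨ D = U ∨ ⊥ = U
((C ∨ C) ∨ D) ↔ C = U ↔ U = U
C ∨ (((C ∨ C) ∨ D) ↔ C) = U ∨ U = U
¬(C ∨ (((C ∨ C) ∨ D) ↔ C)) = ¬U = U
C ∨ ¬(C ∨ (((C ∨ C) ∨ D) ↔ C)) = U ∨ U = U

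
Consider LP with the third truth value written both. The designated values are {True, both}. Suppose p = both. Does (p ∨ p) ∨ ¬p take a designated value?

p ∨ p = both ∨ both = both
¬p = ¬both = both
(p ∨ p) ∨ ¬p = both ∨ both = both
both ∈ {True, both}.

Yes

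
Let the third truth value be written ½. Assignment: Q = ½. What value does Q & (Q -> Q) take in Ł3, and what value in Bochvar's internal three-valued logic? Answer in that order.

In Ł3: Q -> Q = ½ -> ½ = T
Q & (Q -> Q) = ½ & T = ½
In Bochvar's internal three-valued logic: Q -> Q = ½ -> ½ = ½
Q & (Q -> Q) = ½ & ½ = ½

½; ½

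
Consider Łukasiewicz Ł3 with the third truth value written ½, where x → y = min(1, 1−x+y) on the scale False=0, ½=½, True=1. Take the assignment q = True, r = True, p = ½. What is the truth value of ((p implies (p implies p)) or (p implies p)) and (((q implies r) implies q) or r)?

p implies p = ½ implies ½ = True  [min(1, 1−½+½)]
p implies (p implies p) = ½ implies True = True
p implies p = ½ implies ½ = True
(p implies (p implies p)) or (p implies p) = True or True = True
q implies r = True implies True = True
(q implies r) implies q = True implies True = True
((q implies r) implies q) or r = True or True = True
((p implies (p implies p)) or (p implies p)) and (((q implies r) implies q) or r) = True and True = True

True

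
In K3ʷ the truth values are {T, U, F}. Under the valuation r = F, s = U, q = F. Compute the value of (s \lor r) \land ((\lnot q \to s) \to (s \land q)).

U

s \lor r = U \lor F = U
\lnot q = \lnot F = T
\lnot q \to s = T \to U = U  [any arg is the third value ⇒ result is the third value]
s \land q = U \land F = U
(\lnot q \to s) \to (s \land q) = U \to U = U
(s \lor r) \land ((\lnot q \to s) \to (s \land q)) = U \land U = U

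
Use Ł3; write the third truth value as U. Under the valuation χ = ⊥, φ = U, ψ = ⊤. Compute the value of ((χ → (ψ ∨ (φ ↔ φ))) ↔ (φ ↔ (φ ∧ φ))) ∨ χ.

⊤

φ ↔ φ = U ↔ U = ⊤
ψ ∨ (φ ↔ φ) = ⊤ ∨ ⊤ = ⊤
χ → (ψ ∨ (φ ↔ φ)) = ⊥ → ⊤ = ⊤
φ ∧ φ = U ∧ U = U
φ ↔ (φ ∧ φ) = U ↔ U = ⊤
(χ → (ψ ∨ (φ ↔ φ))) ↔ (φ ↔ (φ ∧ φ)) = ⊤ ↔ ⊤ = ⊤
((χ → (ψ ∨ (φ ↔ φ))) ↔ (φ ↔ (φ ∧ φ))) ∨ χ = ⊤ ∨ ⊥ = ⊤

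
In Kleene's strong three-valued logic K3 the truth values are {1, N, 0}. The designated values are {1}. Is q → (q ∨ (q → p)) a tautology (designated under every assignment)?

No

Countermodel: q=N, p=N gives N, which is not designated.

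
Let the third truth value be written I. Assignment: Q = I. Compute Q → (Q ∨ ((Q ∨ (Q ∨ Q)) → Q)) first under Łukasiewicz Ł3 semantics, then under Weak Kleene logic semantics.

In Łukasiewicz Ł3: Q ∨ Q = I ∨ I = I
Q ∨ (Q ∨ Q) = I ∨ I = I
(Q ∨ (Q ∨ Q)) → Q = I → I = True  [min(1, 1−½+½)]
Q ∨ ((Q ∨ (Q ∨ Q)) → Q) = I ∨ True = True
Q → (Q ∨ ((Q ∨ (Q ∨ Q)) → Q)) = I → True = True
In Weak Kleene logic: Q ∨ Q = I ∨ I = I
Q ∨ (Q ∨ Q) = I ∨ I = I
(Q ∨ (Q ∨ Q)) → Q = I → I = I
Q ∨ ((Q ∨ (Q ∨ Q)) → Q) = I ∨ I = I
Q → (Q ∨ ((Q ∨ (Q ∨ Q)) → Q)) = I → I = I
They differ because Łukasiewicz Ł3 and Weak Kleene logic treat I differently under the binary connectives.

True; I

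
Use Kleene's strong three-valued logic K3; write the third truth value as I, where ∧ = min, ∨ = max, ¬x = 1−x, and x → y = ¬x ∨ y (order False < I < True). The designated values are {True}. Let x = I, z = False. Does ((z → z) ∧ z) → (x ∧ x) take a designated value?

Yes

z → z = False → False = True
(z → z) ∧ z = True ∧ False = False
x ∧ x = I ∧ I = I
((z → z) ∧ z) → (x ∧ x) = False → I = True
True ∈ {True}.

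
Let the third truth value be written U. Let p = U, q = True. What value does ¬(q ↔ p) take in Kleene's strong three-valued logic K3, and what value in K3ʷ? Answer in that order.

In Kleene's strong three-valued logic K3: q ↔ p = True ↔ U = U
¬(q ↔ p) = ¬U = U
In K3ʷ: q ↔ p = True ↔ U = U
¬(q ↔ p) = ¬U = U

U; U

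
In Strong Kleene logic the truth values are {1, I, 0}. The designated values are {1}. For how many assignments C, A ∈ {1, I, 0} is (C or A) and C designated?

3

Designated under: (C=1, A=1); (C=1, A=I); (C=1, A=0).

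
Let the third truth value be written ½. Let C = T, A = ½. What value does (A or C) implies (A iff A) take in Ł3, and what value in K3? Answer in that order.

In Ł3: A or C = ½ or T = T
A iff A = ½ iff ½ = T  [1 − |½−½|]
(A or C) implies (A iff A) = T implies T = T
In K3: A or C = ½ or T = T
A iff A = ½ iff ½ = ½
(A or C) implies (A iff A) = T implies ½ = ½  [not T or ½]
They differ because Ł3 and K3 treat ½ differently under implication.

T; ½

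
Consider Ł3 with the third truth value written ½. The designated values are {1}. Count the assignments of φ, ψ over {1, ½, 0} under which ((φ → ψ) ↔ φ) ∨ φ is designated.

Designated under: (φ=1, ψ=1); (φ=1, ψ=½); (φ=1, ψ=0); (φ=½, ψ=0).

4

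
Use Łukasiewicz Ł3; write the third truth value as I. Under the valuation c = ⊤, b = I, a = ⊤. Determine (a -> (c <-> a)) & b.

c <-> a = ⊤ <-> ⊤ = ⊤
a -> (c <-> a) = ⊤ -> ⊤ = ⊤
(a -> (c <-> a)) & b = ⊤ & I = I

I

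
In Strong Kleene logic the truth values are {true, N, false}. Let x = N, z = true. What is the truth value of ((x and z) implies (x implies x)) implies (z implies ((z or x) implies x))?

N

x and z = N and true = N
x implies x = N implies N = N
(x and z) implies (x implies x) = N implies N = N
z or x = true or N = true
(z or x) implies x = true implies N = N
z implies ((z or x) implies x) = true implies N = N
((x and z) implies (x implies x)) implies (z implies ((z or x) implies x)) = N implies N = N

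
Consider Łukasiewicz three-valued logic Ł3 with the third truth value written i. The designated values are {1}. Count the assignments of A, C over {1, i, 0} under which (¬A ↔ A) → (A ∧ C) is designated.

Of the 9 assignments, 6 give a value in {1}.

6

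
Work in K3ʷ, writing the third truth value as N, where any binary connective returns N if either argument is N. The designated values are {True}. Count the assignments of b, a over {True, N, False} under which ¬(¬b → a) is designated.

Designated under: (b=False, a=False).

1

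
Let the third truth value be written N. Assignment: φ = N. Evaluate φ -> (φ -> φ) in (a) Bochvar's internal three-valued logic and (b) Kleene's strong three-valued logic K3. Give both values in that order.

In Bochvar's internal three-valued logic: φ -> φ = N -> N = N
φ -> (φ -> φ) = N -> N = N
In Kleene's strong three-valued logic K3: φ -> φ = N -> N = N  [~N | N]
φ -> (φ -> φ) = N -> N = N

N; N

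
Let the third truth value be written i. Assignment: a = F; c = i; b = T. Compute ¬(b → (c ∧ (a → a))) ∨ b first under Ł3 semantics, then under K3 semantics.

T; T

In Ł3: a → a = F → F = T
c ∧ (a → a) = i ∧ T = i
b → (c ∧ (a → a)) = T → i = i  [min(1, 1−1+½)]
¬(b → (c ∧ (a → a))) = ¬i = i
¬(b → (c ∧ (a → a))) ∨ b = i ∨ T = T
In K3: a → a = F → F = T
c ∧ (a → a) = i ∧ T = i
b → (c ∧ (a → a)) = T → i = i
¬(b → (c ∧ (a → a))) = ¬i = i
¬(b → (c ∧ (a → a))) ∨ b = i ∨ T = T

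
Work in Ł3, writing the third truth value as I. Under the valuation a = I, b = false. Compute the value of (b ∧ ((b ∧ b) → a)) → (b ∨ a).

b ∧ b = false ∧ false = false
(b ∧ b) → a = false → I = true  [min(1, 1−0+½)]
b ∧ ((b ∧ b) → a) = false ∧ true = false
b ∨ a = false ∨ I = I
(b ∧ ((b ∧ b) → a)) → (b ∨ a) = false → I = true

true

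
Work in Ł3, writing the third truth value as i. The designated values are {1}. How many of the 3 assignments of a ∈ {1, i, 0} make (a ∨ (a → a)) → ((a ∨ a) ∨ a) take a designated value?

1

a=1: 1 ✓
a=i: i ·
a=0: 0 ·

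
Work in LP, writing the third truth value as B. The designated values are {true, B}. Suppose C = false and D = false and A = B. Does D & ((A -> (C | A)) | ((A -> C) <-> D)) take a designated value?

C | A = false | B = B
A -> (C | A) = B -> B = B
A -> C = B -> false = B
(A -> C) <-> D = B <-> false = B
(A -> (C | A)) | ((A -> C) <-> D) = B | B = B
D & ((A -> (C | A)) | ((A -> C) <-> D)) = false & B = false
false ∉ {true, B}.

No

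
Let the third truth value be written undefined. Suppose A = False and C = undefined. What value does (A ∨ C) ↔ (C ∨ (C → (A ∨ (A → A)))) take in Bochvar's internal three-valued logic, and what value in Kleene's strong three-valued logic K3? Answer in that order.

In Bochvar's internal three-valued logic: A ∨ C = False ∨ undefined = undefined
A → A = False → False = True
A ∨ (A → A) = False ∨ True = True
C → (A ∨ (A → A)) = undefined → True = undefined  [any arg is the third value ⇒ result is the third value]
C ∨ (C → (A ∨ (A → A))) = undefined ∨ undefined = undefined
(A ∨ C) ↔ (C ∨ (C → (A ∨ (A → A)))) = undefined ↔ undefined = undefined
In Kleene's strong three-valued logic K3: A ∨ C = False ∨ undefined = undefined
A → A = False → False = True
A ∨ (A → A) = False ∨ True = True
C → (A ∨ (A → A)) = undefined → True = True
C ∨ (C → (A ∨ (A → A))) = undefined ∨ True = True
(A ∨ C) ↔ (C ∨ (C → (A ∨ (A → A)))) = undefined ↔ True = undefined

undefined; undefined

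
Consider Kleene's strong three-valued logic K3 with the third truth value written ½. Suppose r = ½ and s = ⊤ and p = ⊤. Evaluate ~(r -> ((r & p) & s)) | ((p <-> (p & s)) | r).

r & p = ½ & ⊤ = ½
(r & p) & s = ½ & ⊤ = ½
r -> ((r & p) & s) = ½ -> ½ = ½  [~½ | ½]
~(r -> ((r & p) & s)) = ~½ = ½
p & s = ⊤ & ⊤ = ⊤
p <-> (p & s) = ⊤ <-> ⊤ = ⊤
(p <-> (p & s)) | r = ⊤ | ½ = ⊤
~(r -> ((r & p) & s)) | ((p <-> (p & s)) | r) = ½ | ⊤ = ⊤

⊤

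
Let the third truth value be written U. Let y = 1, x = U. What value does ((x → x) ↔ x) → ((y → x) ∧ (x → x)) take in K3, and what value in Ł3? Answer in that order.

In K3: x → x = U → U = U  [¬U ∨ U]
(x → x) ↔ x = U ↔ U = U
y → x = 1 → U = U
x → x = U → U = U
(y → x) ∧ (x → x) = U ∧ U = U
((x → x) ↔ x) → ((y → x) ∧ (x → x)) = U → U = U
In Ł3: x → x = U → U = 1  [min(1, 1−½+½)]
(x → x) ↔ x = 1 ↔ U = U
y → x = 1 → U = U
x → x = U → U = 1
(y → x) ∧ (x → x) = U ∧ 1 = U
((x → x) ↔ x) → ((y → x) ∧ (x → x)) = U → U = 1
They differ because K3 and Ł3 treat U differently under implication.

U; 1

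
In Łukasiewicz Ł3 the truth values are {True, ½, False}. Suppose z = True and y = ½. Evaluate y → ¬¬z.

¬z = ¬True = False
¬¬z = ¬False = True
y → ¬¬z = ½ → True = True  [min(1, 1−½+1)]

True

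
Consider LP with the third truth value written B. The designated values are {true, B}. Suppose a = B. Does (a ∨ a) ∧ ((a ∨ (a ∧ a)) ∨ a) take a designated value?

Yes

a ∨ a = B ∨ B = B
a ∧ a = B ∧ B = B
a ∨ (a ∧ a) = B ∨ B = B
(a ∨ (a ∧ a)) ∨ a = B ∨ B = B
(a ∨ a) ∧ ((a ∨ (a ∧ a)) ∨ a) = B ∧ B = B
B ∈ {true, B}.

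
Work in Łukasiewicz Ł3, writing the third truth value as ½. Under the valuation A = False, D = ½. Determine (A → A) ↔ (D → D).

True

A → A = False → False = True
D → D = ½ → ½ = True  [min(1, 1−½+½)]
(A → A) ↔ (D → D) = True ↔ True = True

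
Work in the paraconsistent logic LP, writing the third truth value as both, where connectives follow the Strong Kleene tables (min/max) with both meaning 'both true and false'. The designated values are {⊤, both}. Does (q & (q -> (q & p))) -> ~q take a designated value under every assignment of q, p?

Countermodel: q=⊤, p=⊤ gives ⊥, which is not designated.

No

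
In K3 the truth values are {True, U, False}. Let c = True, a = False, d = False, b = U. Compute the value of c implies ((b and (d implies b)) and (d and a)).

d implies b = False implies U = True  [not False or U]
b and (d implies b) = U and True = U
d and a = False and False = False
(b and (d implies b)) and (d and a) = U and False = False
c implies ((b and (d implies b)) and (d and a)) = True implies False = False

False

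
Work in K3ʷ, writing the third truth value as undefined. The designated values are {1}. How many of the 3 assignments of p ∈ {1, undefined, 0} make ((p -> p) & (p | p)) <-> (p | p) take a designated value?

2

p=1: 1 ✓
p=undefined: undefined ·
p=0: 1 ✓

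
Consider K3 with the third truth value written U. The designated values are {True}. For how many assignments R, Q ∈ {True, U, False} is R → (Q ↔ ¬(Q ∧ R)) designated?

3

Designated under: (R=False, Q=True); (R=False, Q=U); (R=False, Q=False).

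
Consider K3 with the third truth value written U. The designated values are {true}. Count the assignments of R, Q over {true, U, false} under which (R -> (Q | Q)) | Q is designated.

Of the 9 assignments, 5 give a value in {true}.

5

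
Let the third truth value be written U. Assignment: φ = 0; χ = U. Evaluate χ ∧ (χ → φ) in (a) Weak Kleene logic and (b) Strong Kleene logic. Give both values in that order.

In Weak Kleene logic: χ → φ = U → 0 = U  [any arg is the third value ⇒ result is the third value]
χ ∧ (χ → φ) = U ∧ U = U
In Strong Kleene logic: χ → φ = U → 0 = U
χ ∧ (χ → φ) = U ∧ U = U

U; U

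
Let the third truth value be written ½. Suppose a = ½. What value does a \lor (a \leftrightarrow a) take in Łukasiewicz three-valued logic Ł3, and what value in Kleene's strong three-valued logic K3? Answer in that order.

⊤; ½

In Łukasiewicz three-valued logic Ł3: a \leftrightarrow a = ½ \leftrightarrow ½ = ⊤  [1 − |½−½|]
a \lor (a \leftrightarrow a) = ½ \lor ⊤ = ⊤
In Kleene's strong three-valued logic K3: a \leftrightarrow a = ½ \leftrightarrow ½ = ½
a \lor (a \leftrightarrow a) = ½ \lor ½ = ½
They differ because Łukasiewicz three-valued logic Ł3 and Kleene's strong three-valued logic K3 treat ½ differently under implication.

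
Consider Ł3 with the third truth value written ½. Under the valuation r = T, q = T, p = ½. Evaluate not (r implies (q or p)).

F

q or p = T or ½ = T
r implies (q or p) = T implies T = T
not (r implies (q or p)) = not T = F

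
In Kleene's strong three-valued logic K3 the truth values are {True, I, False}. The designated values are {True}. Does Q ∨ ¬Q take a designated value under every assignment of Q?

Countermodel: Q=I gives I, which is not designated.

No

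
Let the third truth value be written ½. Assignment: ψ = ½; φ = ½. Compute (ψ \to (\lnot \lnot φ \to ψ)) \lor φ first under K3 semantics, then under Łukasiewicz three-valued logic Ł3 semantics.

½; ⊤

In K3: \lnot φ = \lnot ½ = ½
\lnot \lnot φ = \lnot ½ = ½
\lnot \lnot φ \to ψ = ½ \to ½ = ½  [\lnot ½ \lor ½]
ψ \to (\lnot \lnot φ \to ψ) = ½ \to ½ = ½
(ψ \to (\lnot \lnot φ \to ψ)) \lor φ = ½ \lor ½ = ½
In Łukasiewicz three-valued logic Ł3: \lnot φ = \lnot ½ = ½
\lnot \lnot φ = \lnot ½ = ½
\lnot \lnot φ \to ψ = ½ \to ½ = ⊤  [min(1, 1−½+½)]
ψ \to (\lnot \lnot φ \to ψ) = ½ \to ⊤ = ⊤
(ψ \to (\lnot \lnot φ \to ψ)) \lor φ = ⊤ \lor ½ = ⊤
They differ because K3 and Łukasiewicz three-valued logic Ł3 treat ½ differently under implication.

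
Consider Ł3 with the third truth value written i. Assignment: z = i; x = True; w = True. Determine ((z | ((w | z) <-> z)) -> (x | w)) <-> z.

i

w | z = True | i = True
(w | z) <-> z = True <-> i = i
z | ((w | z) <-> z) = i | i = i
x | w = True | True = True
(z | ((w | z) <-> z)) -> (x | w) = i -> True = True
((z | ((w | z) <-> z)) -> (x | w)) <-> z = True <-> i = i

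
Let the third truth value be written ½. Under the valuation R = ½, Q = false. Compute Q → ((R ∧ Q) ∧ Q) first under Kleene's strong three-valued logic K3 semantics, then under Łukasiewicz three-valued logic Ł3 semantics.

In Kleene's strong three-valued logic K3: R ∧ Q = ½ ∧ false = false
(R ∧ Q) ∧ Q = false ∧ false = false
Q → ((R ∧ Q) ∧ Q) = false → false = true
In Łukasiewicz three-valued logic Ł3: R ∧ Q = ½ ∧ false = false
(R ∧ Q) ∧ Q = false ∧ false = false
Q → ((R ∧ Q) ∧ Q) = false → false = true

true; true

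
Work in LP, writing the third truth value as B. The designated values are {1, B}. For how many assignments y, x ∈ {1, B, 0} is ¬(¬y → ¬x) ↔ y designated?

5

Of the 9 assignments, 5 give a value in {1, B}.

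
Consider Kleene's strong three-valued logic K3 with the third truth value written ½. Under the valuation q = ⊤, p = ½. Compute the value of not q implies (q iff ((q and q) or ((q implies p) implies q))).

not q = not ⊤ = ⊥
q and q = ⊤ and ⊤ = ⊤
q implies p = ⊤ implies ½ = ½
(q implies p) implies q = ½ implies ⊤ = ⊤
(q and q) or ((q implies p) implies q) = ⊤ or ⊤ = ⊤
q iff ((q and q) or ((q implies p) implies q)) = ⊤ iff ⊤ = ⊤
not q implies (q iff ((q and q) or ((q implies p) implies q))) = ⊥ implies ⊤ = ⊤

⊤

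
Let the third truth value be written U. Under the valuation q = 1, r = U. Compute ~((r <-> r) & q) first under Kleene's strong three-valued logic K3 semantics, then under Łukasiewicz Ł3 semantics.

In Kleene's strong three-valued logic K3: r <-> r = U <-> U = U
(r <-> r) & q = U & 1 = U
~((r <-> r) & q) = ~U = U
In Łukasiewicz Ł3: r <-> r = U <-> U = 1  [1 − |½−½|]
(r <-> r) & q = 1 & 1 = 1
~((r <-> r) & q) = ~1 = 0
They differ because Kleene's strong three-valued logic K3 and Łukasiewicz Ł3 treat U differently under implication.

U; 0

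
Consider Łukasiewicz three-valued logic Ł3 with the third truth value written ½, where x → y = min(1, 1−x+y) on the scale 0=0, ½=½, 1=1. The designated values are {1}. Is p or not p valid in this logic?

Countermodel: p=½ gives ½, which is not designated.

No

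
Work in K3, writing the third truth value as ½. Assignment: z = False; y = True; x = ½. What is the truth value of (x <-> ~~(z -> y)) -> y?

z -> y = False -> True = True
~(z -> y) = ~True = False
~~(z -> y) = ~False = True
x <-> ~~(z -> y) = ½ <-> True = ½
(x <-> ~~(z -> y)) -> y = ½ -> True = True  [~½ | True]

True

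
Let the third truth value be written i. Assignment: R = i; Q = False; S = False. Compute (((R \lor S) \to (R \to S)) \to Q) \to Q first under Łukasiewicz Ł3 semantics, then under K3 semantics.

True; i

In Łukasiewicz Ł3: R \lor S = i \lor False = i
R \to S = i \to False = i  [min(1, 1−½+0)]
(R \lor S) \to (R \to S) = i \to i = True
((R \lor S) \to (R \to S)) \to Q = True \to False = False
(((R \lor S) \to (R \to S)) \to Q) \to Q = False \to False = True
In K3: R \lor S = i \lor False = i
R \to S = i \to False = i
(R \lor S) \to (R \to S) = i \to i = i
((R \lor S) \to (R \to S)) \to Q = i \to False = i
(((R \lor S) \to (R \to S)) \to Q) \to Q = i \to False = i
They differ because Łukasiewicz Ł3 and K3 treat i differently under implication.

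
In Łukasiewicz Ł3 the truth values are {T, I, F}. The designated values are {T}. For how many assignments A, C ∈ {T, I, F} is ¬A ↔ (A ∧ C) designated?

3

Designated under: (A=T, C=F); (A=I, C=T); (A=I, C=I).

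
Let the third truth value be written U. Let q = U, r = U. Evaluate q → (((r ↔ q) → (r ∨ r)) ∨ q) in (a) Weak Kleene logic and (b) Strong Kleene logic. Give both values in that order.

U; U

In Weak Kleene logic: r ↔ q = U ↔ U = U
r ∨ r = U ∨ U = U
(r ↔ q) → (r ∨ r) = U → U = U  [any arg is the third value ⇒ result is the third value]
((r ↔ q) → (r ∨ r)) ∨ q = U ∨ U = U
q → (((r ↔ q) → (r ∨ r)) ∨ q) = U → U = U
In Strong Kleene logic: r ↔ q = U ↔ U = U
r ∨ r = U ∨ U = U
(r ↔ q) → (r ∨ r) = U → U = U  [¬U ∨ U]
((r ↔ q) → (r ∨ r)) ∨ q = U ∨ U = U
q → (((r ↔ q) → (r ∨ r)) ∨ q) = U → U = U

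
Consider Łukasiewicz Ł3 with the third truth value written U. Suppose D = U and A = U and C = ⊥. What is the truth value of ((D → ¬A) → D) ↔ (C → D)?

¬A = ¬U = U
D → ¬A = U → U = ⊤
(D → ¬A) → D = ⊤ → U = U
C → D = ⊥ → U = ⊤
((D → ¬A) → D) ↔ (C → D) = U ↔ ⊤ = U

U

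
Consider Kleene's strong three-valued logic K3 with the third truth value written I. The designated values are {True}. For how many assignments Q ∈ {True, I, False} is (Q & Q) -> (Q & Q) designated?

2

Q=True: True ✓
Q=I: I ·
Q=False: True ✓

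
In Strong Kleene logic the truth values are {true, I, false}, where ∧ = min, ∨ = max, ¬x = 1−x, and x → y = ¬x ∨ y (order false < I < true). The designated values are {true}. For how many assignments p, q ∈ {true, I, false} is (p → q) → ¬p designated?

4

Designated under: (p=true, q=false); (p=false, q=true); (p=false, q=I); (p=false, q=false).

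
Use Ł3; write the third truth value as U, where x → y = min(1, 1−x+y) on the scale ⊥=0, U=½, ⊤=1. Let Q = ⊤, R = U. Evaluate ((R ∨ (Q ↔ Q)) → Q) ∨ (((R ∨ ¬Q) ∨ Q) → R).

⊤

Q ↔ Q = ⊤ ↔ ⊤ = ⊤
R ∨ (Q ↔ Q) = U ∨ ⊤ = ⊤
(R ∨ (Q ↔ Q)) → Q = ⊤ → ⊤ = ⊤
¬Q = ¬⊤ = ⊥
R ∨ ¬Q = U ∨ ⊥ = U
(R ∨ ¬Q) ∨ Q = U ∨ ⊤ = ⊤
((R ∨ ¬Q) ∨ Q) → R = ⊤ → U = U  [min(1, 1−1+½)]
((R ∨ (Q ↔ Q)) → Q) ∨ (((R ∨ ¬Q) ∨ Q) → R) = ⊤ ∨ U = ⊤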